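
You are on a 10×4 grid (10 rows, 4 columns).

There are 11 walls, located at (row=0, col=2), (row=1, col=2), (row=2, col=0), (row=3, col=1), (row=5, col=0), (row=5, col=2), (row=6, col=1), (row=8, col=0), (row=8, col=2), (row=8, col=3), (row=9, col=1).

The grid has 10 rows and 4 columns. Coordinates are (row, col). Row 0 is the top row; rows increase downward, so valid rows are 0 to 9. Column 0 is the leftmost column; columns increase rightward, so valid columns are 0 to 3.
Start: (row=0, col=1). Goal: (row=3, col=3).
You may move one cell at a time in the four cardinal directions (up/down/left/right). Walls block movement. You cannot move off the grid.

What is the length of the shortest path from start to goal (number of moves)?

BFS from (row=0, col=1) until reaching (row=3, col=3):
  Distance 0: (row=0, col=1)
  Distance 1: (row=0, col=0), (row=1, col=1)
  Distance 2: (row=1, col=0), (row=2, col=1)
  Distance 3: (row=2, col=2)
  Distance 4: (row=2, col=3), (row=3, col=2)
  Distance 5: (row=1, col=3), (row=3, col=3), (row=4, col=2)  <- goal reached here
One shortest path (5 moves): (row=0, col=1) -> (row=1, col=1) -> (row=2, col=1) -> (row=2, col=2) -> (row=2, col=3) -> (row=3, col=3)

Answer: Shortest path length: 5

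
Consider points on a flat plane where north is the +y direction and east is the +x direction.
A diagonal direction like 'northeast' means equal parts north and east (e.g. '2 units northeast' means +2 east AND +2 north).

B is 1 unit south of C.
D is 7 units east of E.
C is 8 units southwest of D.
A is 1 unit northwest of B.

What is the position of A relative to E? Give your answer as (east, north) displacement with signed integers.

Answer: A is at (east=-2, north=-8) relative to E.

Derivation:
Place E at the origin (east=0, north=0).
  D is 7 units east of E: delta (east=+7, north=+0); D at (east=7, north=0).
  C is 8 units southwest of D: delta (east=-8, north=-8); C at (east=-1, north=-8).
  B is 1 unit south of C: delta (east=+0, north=-1); B at (east=-1, north=-9).
  A is 1 unit northwest of B: delta (east=-1, north=+1); A at (east=-2, north=-8).
Therefore A relative to E: (east=-2, north=-8).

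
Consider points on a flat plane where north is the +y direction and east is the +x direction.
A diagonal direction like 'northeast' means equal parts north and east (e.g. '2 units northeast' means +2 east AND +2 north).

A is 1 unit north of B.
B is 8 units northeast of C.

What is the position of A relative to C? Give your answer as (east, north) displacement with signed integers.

Place C at the origin (east=0, north=0).
  B is 8 units northeast of C: delta (east=+8, north=+8); B at (east=8, north=8).
  A is 1 unit north of B: delta (east=+0, north=+1); A at (east=8, north=9).
Therefore A relative to C: (east=8, north=9).

Answer: A is at (east=8, north=9) relative to C.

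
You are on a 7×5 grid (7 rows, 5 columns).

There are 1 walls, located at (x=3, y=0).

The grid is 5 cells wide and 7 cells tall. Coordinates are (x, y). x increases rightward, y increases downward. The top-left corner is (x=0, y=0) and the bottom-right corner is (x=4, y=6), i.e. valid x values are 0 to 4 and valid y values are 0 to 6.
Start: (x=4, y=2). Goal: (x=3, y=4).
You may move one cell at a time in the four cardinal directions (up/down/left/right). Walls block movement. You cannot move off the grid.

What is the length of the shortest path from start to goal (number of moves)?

BFS from (x=4, y=2) until reaching (x=3, y=4):
  Distance 0: (x=4, y=2)
  Distance 1: (x=4, y=1), (x=3, y=2), (x=4, y=3)
  Distance 2: (x=4, y=0), (x=3, y=1), (x=2, y=2), (x=3, y=3), (x=4, y=4)
  Distance 3: (x=2, y=1), (x=1, y=2), (x=2, y=3), (x=3, y=4), (x=4, y=5)  <- goal reached here
One shortest path (3 moves): (x=4, y=2) -> (x=3, y=2) -> (x=3, y=3) -> (x=3, y=4)

Answer: Shortest path length: 3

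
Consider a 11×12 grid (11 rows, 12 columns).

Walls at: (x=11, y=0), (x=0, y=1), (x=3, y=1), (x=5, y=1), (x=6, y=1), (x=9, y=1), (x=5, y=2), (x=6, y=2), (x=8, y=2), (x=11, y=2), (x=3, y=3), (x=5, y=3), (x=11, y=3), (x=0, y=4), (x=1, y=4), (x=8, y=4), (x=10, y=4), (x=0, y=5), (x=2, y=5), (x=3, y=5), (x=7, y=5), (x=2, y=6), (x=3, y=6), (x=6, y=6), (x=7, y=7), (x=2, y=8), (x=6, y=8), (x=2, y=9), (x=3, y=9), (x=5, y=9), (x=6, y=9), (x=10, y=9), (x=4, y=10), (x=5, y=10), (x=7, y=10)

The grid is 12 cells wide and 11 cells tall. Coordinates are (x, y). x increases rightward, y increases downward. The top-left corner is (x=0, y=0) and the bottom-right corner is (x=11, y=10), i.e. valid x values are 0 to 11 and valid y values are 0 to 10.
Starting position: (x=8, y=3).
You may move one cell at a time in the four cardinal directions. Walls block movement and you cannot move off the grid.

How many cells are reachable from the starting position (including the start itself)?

Answer: Reachable cells: 96

Derivation:
BFS flood-fill from (x=8, y=3):
  Distance 0: (x=8, y=3)
  Distance 1: (x=7, y=3), (x=9, y=3)
  Distance 2: (x=7, y=2), (x=9, y=2), (x=6, y=3), (x=10, y=3), (x=7, y=4), (x=9, y=4)
  Distance 3: (x=7, y=1), (x=10, y=2), (x=6, y=4), (x=9, y=5)
  Distance 4: (x=7, y=0), (x=8, y=1), (x=10, y=1), (x=5, y=4), (x=6, y=5), (x=8, y=5), (x=10, y=5), (x=9, y=6)
  Distance 5: (x=6, y=0), (x=8, y=0), (x=10, y=0), (x=11, y=1), (x=4, y=4), (x=5, y=5), (x=11, y=5), (x=8, y=6), (x=10, y=6), (x=9, y=7)
  Distance 6: (x=5, y=0), (x=9, y=0), (x=4, y=3), (x=3, y=4), (x=11, y=4), (x=4, y=5), (x=5, y=6), (x=7, y=6), (x=11, y=6), (x=8, y=7), (x=10, y=7), (x=9, y=8)
  Distance 7: (x=4, y=0), (x=4, y=2), (x=2, y=4), (x=4, y=6), (x=5, y=7), (x=11, y=7), (x=8, y=8), (x=10, y=8), (x=9, y=9)
  Distance 8: (x=3, y=0), (x=4, y=1), (x=3, y=2), (x=2, y=3), (x=4, y=7), (x=6, y=7), (x=5, y=8), (x=7, y=8), (x=11, y=8), (x=8, y=9), (x=9, y=10)
  Distance 9: (x=2, y=0), (x=2, y=2), (x=1, y=3), (x=3, y=7), (x=4, y=8), (x=7, y=9), (x=11, y=9), (x=8, y=10), (x=10, y=10)
  Distance 10: (x=1, y=0), (x=2, y=1), (x=1, y=2), (x=0, y=3), (x=2, y=7), (x=3, y=8), (x=4, y=9), (x=11, y=10)
  Distance 11: (x=0, y=0), (x=1, y=1), (x=0, y=2), (x=1, y=7)
  Distance 12: (x=1, y=6), (x=0, y=7), (x=1, y=8)
  Distance 13: (x=1, y=5), (x=0, y=6), (x=0, y=8), (x=1, y=9)
  Distance 14: (x=0, y=9), (x=1, y=10)
  Distance 15: (x=0, y=10), (x=2, y=10)
  Distance 16: (x=3, y=10)
Total reachable: 96 (grid has 97 open cells total)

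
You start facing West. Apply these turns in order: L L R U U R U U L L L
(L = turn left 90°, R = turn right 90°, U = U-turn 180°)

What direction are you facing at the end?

Answer: Final heading: North

Derivation:
Start: West
  L (left (90° counter-clockwise)) -> South
  L (left (90° counter-clockwise)) -> East
  R (right (90° clockwise)) -> South
  U (U-turn (180°)) -> North
  U (U-turn (180°)) -> South
  R (right (90° clockwise)) -> West
  U (U-turn (180°)) -> East
  U (U-turn (180°)) -> West
  L (left (90° counter-clockwise)) -> South
  L (left (90° counter-clockwise)) -> East
  L (left (90° counter-clockwise)) -> North
Final: North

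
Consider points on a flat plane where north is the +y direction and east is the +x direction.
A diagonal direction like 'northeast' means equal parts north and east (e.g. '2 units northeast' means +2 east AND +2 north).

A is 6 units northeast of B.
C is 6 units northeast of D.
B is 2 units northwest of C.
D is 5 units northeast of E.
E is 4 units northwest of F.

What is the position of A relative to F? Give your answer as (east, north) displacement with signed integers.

Place F at the origin (east=0, north=0).
  E is 4 units northwest of F: delta (east=-4, north=+4); E at (east=-4, north=4).
  D is 5 units northeast of E: delta (east=+5, north=+5); D at (east=1, north=9).
  C is 6 units northeast of D: delta (east=+6, north=+6); C at (east=7, north=15).
  B is 2 units northwest of C: delta (east=-2, north=+2); B at (east=5, north=17).
  A is 6 units northeast of B: delta (east=+6, north=+6); A at (east=11, north=23).
Therefore A relative to F: (east=11, north=23).

Answer: A is at (east=11, north=23) relative to F.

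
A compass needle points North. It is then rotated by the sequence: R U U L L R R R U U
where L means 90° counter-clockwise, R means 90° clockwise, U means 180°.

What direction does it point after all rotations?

Start: North
  R (right (90° clockwise)) -> East
  U (U-turn (180°)) -> West
  U (U-turn (180°)) -> East
  L (left (90° counter-clockwise)) -> North
  L (left (90° counter-clockwise)) -> West
  R (right (90° clockwise)) -> North
  R (right (90° clockwise)) -> East
  R (right (90° clockwise)) -> South
  U (U-turn (180°)) -> North
  U (U-turn (180°)) -> South
Final: South

Answer: Final heading: South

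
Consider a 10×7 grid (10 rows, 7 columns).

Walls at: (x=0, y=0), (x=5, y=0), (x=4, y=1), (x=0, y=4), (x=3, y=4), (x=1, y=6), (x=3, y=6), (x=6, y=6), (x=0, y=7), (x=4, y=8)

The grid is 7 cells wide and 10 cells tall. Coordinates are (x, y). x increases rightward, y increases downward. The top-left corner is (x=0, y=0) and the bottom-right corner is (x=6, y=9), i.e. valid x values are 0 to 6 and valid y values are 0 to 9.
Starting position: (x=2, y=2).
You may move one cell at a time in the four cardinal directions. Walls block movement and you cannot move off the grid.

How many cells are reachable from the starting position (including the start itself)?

BFS flood-fill from (x=2, y=2):
  Distance 0: (x=2, y=2)
  Distance 1: (x=2, y=1), (x=1, y=2), (x=3, y=2), (x=2, y=3)
  Distance 2: (x=2, y=0), (x=1, y=1), (x=3, y=1), (x=0, y=2), (x=4, y=2), (x=1, y=3), (x=3, y=3), (x=2, y=4)
  Distance 3: (x=1, y=0), (x=3, y=0), (x=0, y=1), (x=5, y=2), (x=0, y=3), (x=4, y=3), (x=1, y=4), (x=2, y=5)
  Distance 4: (x=4, y=0), (x=5, y=1), (x=6, y=2), (x=5, y=3), (x=4, y=4), (x=1, y=5), (x=3, y=5), (x=2, y=6)
  Distance 5: (x=6, y=1), (x=6, y=3), (x=5, y=4), (x=0, y=5), (x=4, y=5), (x=2, y=7)
  Distance 6: (x=6, y=0), (x=6, y=4), (x=5, y=5), (x=0, y=6), (x=4, y=6), (x=1, y=7), (x=3, y=7), (x=2, y=8)
  Distance 7: (x=6, y=5), (x=5, y=6), (x=4, y=7), (x=1, y=8), (x=3, y=8), (x=2, y=9)
  Distance 8: (x=5, y=7), (x=0, y=8), (x=1, y=9), (x=3, y=9)
  Distance 9: (x=6, y=7), (x=5, y=8), (x=0, y=9), (x=4, y=9)
  Distance 10: (x=6, y=8), (x=5, y=9)
  Distance 11: (x=6, y=9)
Total reachable: 60 (grid has 60 open cells total)

Answer: Reachable cells: 60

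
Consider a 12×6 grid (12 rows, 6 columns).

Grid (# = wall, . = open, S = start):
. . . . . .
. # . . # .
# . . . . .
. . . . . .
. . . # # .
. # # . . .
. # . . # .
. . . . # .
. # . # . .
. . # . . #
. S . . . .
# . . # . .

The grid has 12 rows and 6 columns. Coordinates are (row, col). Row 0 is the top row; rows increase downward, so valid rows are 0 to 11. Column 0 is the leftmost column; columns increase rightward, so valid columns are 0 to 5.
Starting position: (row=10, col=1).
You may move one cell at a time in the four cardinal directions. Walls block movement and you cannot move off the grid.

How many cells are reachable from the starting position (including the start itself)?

BFS flood-fill from (row=10, col=1):
  Distance 0: (row=10, col=1)
  Distance 1: (row=9, col=1), (row=10, col=0), (row=10, col=2), (row=11, col=1)
  Distance 2: (row=9, col=0), (row=10, col=3), (row=11, col=2)
  Distance 3: (row=8, col=0), (row=9, col=3), (row=10, col=4)
  Distance 4: (row=7, col=0), (row=9, col=4), (row=10, col=5), (row=11, col=4)
  Distance 5: (row=6, col=0), (row=7, col=1), (row=8, col=4), (row=11, col=5)
  Distance 6: (row=5, col=0), (row=7, col=2), (row=8, col=5)
  Distance 7: (row=4, col=0), (row=6, col=2), (row=7, col=3), (row=7, col=5), (row=8, col=2)
  Distance 8: (row=3, col=0), (row=4, col=1), (row=6, col=3), (row=6, col=5)
  Distance 9: (row=3, col=1), (row=4, col=2), (row=5, col=3), (row=5, col=5)
  Distance 10: (row=2, col=1), (row=3, col=2), (row=4, col=5), (row=5, col=4)
  Distance 11: (row=2, col=2), (row=3, col=3), (row=3, col=5)
  Distance 12: (row=1, col=2), (row=2, col=3), (row=2, col=5), (row=3, col=4)
  Distance 13: (row=0, col=2), (row=1, col=3), (row=1, col=5), (row=2, col=4)
  Distance 14: (row=0, col=1), (row=0, col=3), (row=0, col=5)
  Distance 15: (row=0, col=0), (row=0, col=4)
  Distance 16: (row=1, col=0)
Total reachable: 56 (grid has 56 open cells total)

Answer: Reachable cells: 56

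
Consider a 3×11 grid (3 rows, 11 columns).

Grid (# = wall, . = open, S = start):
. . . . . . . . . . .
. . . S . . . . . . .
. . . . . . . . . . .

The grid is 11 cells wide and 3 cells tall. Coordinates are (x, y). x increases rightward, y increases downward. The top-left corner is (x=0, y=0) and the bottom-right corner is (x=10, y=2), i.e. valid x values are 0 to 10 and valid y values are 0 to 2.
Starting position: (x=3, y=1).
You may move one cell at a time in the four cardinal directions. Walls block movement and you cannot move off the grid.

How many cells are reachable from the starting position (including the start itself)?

BFS flood-fill from (x=3, y=1):
  Distance 0: (x=3, y=1)
  Distance 1: (x=3, y=0), (x=2, y=1), (x=4, y=1), (x=3, y=2)
  Distance 2: (x=2, y=0), (x=4, y=0), (x=1, y=1), (x=5, y=1), (x=2, y=2), (x=4, y=2)
  Distance 3: (x=1, y=0), (x=5, y=0), (x=0, y=1), (x=6, y=1), (x=1, y=2), (x=5, y=2)
  Distance 4: (x=0, y=0), (x=6, y=0), (x=7, y=1), (x=0, y=2), (x=6, y=2)
  Distance 5: (x=7, y=0), (x=8, y=1), (x=7, y=2)
  Distance 6: (x=8, y=0), (x=9, y=1), (x=8, y=2)
  Distance 7: (x=9, y=0), (x=10, y=1), (x=9, y=2)
  Distance 8: (x=10, y=0), (x=10, y=2)
Total reachable: 33 (grid has 33 open cells total)

Answer: Reachable cells: 33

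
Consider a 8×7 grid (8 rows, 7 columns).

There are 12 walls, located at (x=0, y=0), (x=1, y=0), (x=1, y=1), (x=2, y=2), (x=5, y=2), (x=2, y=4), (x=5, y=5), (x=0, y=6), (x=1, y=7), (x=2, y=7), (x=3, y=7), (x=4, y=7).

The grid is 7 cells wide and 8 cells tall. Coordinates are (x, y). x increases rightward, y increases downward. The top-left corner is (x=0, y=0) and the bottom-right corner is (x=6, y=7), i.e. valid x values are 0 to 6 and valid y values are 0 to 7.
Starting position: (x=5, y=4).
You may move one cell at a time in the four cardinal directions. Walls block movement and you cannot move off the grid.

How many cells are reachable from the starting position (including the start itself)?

Answer: Reachable cells: 43

Derivation:
BFS flood-fill from (x=5, y=4):
  Distance 0: (x=5, y=4)
  Distance 1: (x=5, y=3), (x=4, y=4), (x=6, y=4)
  Distance 2: (x=4, y=3), (x=6, y=3), (x=3, y=4), (x=4, y=5), (x=6, y=5)
  Distance 3: (x=4, y=2), (x=6, y=2), (x=3, y=3), (x=3, y=5), (x=4, y=6), (x=6, y=6)
  Distance 4: (x=4, y=1), (x=6, y=1), (x=3, y=2), (x=2, y=3), (x=2, y=5), (x=3, y=6), (x=5, y=6), (x=6, y=7)
  Distance 5: (x=4, y=0), (x=6, y=0), (x=3, y=1), (x=5, y=1), (x=1, y=3), (x=1, y=5), (x=2, y=6), (x=5, y=7)
  Distance 6: (x=3, y=0), (x=5, y=0), (x=2, y=1), (x=1, y=2), (x=0, y=3), (x=1, y=4), (x=0, y=5), (x=1, y=6)
  Distance 7: (x=2, y=0), (x=0, y=2), (x=0, y=4)
  Distance 8: (x=0, y=1)
Total reachable: 43 (grid has 44 open cells total)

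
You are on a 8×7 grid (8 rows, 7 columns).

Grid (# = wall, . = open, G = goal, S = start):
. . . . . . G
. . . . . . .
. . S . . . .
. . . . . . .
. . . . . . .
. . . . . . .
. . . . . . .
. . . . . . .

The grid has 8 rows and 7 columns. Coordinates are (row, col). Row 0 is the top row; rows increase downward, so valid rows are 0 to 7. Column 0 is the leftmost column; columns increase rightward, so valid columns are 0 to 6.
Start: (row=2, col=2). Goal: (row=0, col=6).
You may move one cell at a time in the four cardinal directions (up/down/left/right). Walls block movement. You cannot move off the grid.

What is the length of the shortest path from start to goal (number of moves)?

Answer: Shortest path length: 6

Derivation:
BFS from (row=2, col=2) until reaching (row=0, col=6):
  Distance 0: (row=2, col=2)
  Distance 1: (row=1, col=2), (row=2, col=1), (row=2, col=3), (row=3, col=2)
  Distance 2: (row=0, col=2), (row=1, col=1), (row=1, col=3), (row=2, col=0), (row=2, col=4), (row=3, col=1), (row=3, col=3), (row=4, col=2)
  Distance 3: (row=0, col=1), (row=0, col=3), (row=1, col=0), (row=1, col=4), (row=2, col=5), (row=3, col=0), (row=3, col=4), (row=4, col=1), (row=4, col=3), (row=5, col=2)
  Distance 4: (row=0, col=0), (row=0, col=4), (row=1, col=5), (row=2, col=6), (row=3, col=5), (row=4, col=0), (row=4, col=4), (row=5, col=1), (row=5, col=3), (row=6, col=2)
  Distance 5: (row=0, col=5), (row=1, col=6), (row=3, col=6), (row=4, col=5), (row=5, col=0), (row=5, col=4), (row=6, col=1), (row=6, col=3), (row=7, col=2)
  Distance 6: (row=0, col=6), (row=4, col=6), (row=5, col=5), (row=6, col=0), (row=6, col=4), (row=7, col=1), (row=7, col=3)  <- goal reached here
One shortest path (6 moves): (row=2, col=2) -> (row=2, col=3) -> (row=2, col=4) -> (row=2, col=5) -> (row=2, col=6) -> (row=1, col=6) -> (row=0, col=6)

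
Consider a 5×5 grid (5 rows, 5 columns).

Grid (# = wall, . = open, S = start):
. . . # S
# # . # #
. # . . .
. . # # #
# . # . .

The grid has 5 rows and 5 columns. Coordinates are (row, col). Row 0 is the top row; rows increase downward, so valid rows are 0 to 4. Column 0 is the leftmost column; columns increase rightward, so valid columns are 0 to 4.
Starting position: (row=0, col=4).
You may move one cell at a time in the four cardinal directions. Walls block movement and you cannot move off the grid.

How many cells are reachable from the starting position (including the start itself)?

Answer: Reachable cells: 1

Derivation:
BFS flood-fill from (row=0, col=4):
  Distance 0: (row=0, col=4)
Total reachable: 1 (grid has 14 open cells total)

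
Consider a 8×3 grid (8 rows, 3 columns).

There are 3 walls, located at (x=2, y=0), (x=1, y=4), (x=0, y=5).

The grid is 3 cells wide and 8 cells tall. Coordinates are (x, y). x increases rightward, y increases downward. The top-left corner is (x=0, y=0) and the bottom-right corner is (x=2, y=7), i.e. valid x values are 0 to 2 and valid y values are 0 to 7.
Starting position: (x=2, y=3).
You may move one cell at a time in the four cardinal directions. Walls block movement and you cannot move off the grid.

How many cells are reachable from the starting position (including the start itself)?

BFS flood-fill from (x=2, y=3):
  Distance 0: (x=2, y=3)
  Distance 1: (x=2, y=2), (x=1, y=3), (x=2, y=4)
  Distance 2: (x=2, y=1), (x=1, y=2), (x=0, y=3), (x=2, y=5)
  Distance 3: (x=1, y=1), (x=0, y=2), (x=0, y=4), (x=1, y=5), (x=2, y=6)
  Distance 4: (x=1, y=0), (x=0, y=1), (x=1, y=6), (x=2, y=7)
  Distance 5: (x=0, y=0), (x=0, y=6), (x=1, y=7)
  Distance 6: (x=0, y=7)
Total reachable: 21 (grid has 21 open cells total)

Answer: Reachable cells: 21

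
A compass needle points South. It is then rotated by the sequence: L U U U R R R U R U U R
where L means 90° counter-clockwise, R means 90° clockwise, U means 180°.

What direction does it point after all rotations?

Answer: Final heading: South

Derivation:
Start: South
  L (left (90° counter-clockwise)) -> East
  U (U-turn (180°)) -> West
  U (U-turn (180°)) -> East
  U (U-turn (180°)) -> West
  R (right (90° clockwise)) -> North
  R (right (90° clockwise)) -> East
  R (right (90° clockwise)) -> South
  U (U-turn (180°)) -> North
  R (right (90° clockwise)) -> East
  U (U-turn (180°)) -> West
  U (U-turn (180°)) -> East
  R (right (90° clockwise)) -> South
Final: South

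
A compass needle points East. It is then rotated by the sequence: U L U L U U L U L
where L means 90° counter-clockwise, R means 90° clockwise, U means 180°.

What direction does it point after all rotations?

Answer: Final heading: West

Derivation:
Start: East
  U (U-turn (180°)) -> West
  L (left (90° counter-clockwise)) -> South
  U (U-turn (180°)) -> North
  L (left (90° counter-clockwise)) -> West
  U (U-turn (180°)) -> East
  U (U-turn (180°)) -> West
  L (left (90° counter-clockwise)) -> South
  U (U-turn (180°)) -> North
  L (left (90° counter-clockwise)) -> West
Final: West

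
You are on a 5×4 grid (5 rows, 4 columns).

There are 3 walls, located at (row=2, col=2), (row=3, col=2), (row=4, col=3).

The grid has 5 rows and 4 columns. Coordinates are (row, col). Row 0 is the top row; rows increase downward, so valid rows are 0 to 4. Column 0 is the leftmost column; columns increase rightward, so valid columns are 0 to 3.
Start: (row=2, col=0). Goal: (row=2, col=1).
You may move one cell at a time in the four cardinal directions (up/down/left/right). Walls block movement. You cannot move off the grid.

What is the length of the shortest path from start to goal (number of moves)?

Answer: Shortest path length: 1

Derivation:
BFS from (row=2, col=0) until reaching (row=2, col=1):
  Distance 0: (row=2, col=0)
  Distance 1: (row=1, col=0), (row=2, col=1), (row=3, col=0)  <- goal reached here
One shortest path (1 moves): (row=2, col=0) -> (row=2, col=1)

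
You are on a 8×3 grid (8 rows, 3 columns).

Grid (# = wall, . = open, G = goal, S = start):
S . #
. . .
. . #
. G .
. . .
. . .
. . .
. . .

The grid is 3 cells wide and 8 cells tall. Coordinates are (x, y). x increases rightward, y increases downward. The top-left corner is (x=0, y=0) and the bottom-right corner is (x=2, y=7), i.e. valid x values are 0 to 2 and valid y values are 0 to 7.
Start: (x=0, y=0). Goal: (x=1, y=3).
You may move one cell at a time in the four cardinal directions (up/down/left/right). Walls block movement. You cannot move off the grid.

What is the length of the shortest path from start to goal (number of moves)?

Answer: Shortest path length: 4

Derivation:
BFS from (x=0, y=0) until reaching (x=1, y=3):
  Distance 0: (x=0, y=0)
  Distance 1: (x=1, y=0), (x=0, y=1)
  Distance 2: (x=1, y=1), (x=0, y=2)
  Distance 3: (x=2, y=1), (x=1, y=2), (x=0, y=3)
  Distance 4: (x=1, y=3), (x=0, y=4)  <- goal reached here
One shortest path (4 moves): (x=0, y=0) -> (x=1, y=0) -> (x=1, y=1) -> (x=1, y=2) -> (x=1, y=3)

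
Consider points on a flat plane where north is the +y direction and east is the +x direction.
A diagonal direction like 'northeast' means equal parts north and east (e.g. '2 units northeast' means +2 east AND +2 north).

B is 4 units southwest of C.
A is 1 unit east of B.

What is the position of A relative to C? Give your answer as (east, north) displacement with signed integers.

Place C at the origin (east=0, north=0).
  B is 4 units southwest of C: delta (east=-4, north=-4); B at (east=-4, north=-4).
  A is 1 unit east of B: delta (east=+1, north=+0); A at (east=-3, north=-4).
Therefore A relative to C: (east=-3, north=-4).

Answer: A is at (east=-3, north=-4) relative to C.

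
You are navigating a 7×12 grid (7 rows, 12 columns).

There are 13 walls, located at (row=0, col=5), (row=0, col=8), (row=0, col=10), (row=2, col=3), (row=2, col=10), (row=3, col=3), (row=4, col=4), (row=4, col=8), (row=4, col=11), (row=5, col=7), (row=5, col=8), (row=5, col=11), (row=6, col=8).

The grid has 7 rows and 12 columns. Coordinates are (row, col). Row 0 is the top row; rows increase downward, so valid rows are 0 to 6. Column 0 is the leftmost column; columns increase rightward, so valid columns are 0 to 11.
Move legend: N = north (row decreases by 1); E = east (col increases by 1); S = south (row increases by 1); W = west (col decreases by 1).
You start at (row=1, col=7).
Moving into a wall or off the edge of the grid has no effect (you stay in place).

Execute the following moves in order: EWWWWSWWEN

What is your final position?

Answer: Final position: (row=1, col=5)

Derivation:
Start: (row=1, col=7)
  E (east): (row=1, col=7) -> (row=1, col=8)
  W (west): (row=1, col=8) -> (row=1, col=7)
  W (west): (row=1, col=7) -> (row=1, col=6)
  W (west): (row=1, col=6) -> (row=1, col=5)
  W (west): (row=1, col=5) -> (row=1, col=4)
  S (south): (row=1, col=4) -> (row=2, col=4)
  W (west): blocked, stay at (row=2, col=4)
  W (west): blocked, stay at (row=2, col=4)
  E (east): (row=2, col=4) -> (row=2, col=5)
  N (north): (row=2, col=5) -> (row=1, col=5)
Final: (row=1, col=5)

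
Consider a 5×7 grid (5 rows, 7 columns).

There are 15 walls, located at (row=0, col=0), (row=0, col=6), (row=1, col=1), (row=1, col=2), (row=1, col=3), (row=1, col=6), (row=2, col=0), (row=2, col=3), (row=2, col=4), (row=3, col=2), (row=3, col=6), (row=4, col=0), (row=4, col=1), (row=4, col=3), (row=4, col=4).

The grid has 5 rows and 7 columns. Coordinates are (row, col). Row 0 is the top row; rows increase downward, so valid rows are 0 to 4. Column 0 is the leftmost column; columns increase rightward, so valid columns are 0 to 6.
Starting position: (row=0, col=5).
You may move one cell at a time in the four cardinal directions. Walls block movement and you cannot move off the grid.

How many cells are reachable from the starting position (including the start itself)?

BFS flood-fill from (row=0, col=5):
  Distance 0: (row=0, col=5)
  Distance 1: (row=0, col=4), (row=1, col=5)
  Distance 2: (row=0, col=3), (row=1, col=4), (row=2, col=5)
  Distance 3: (row=0, col=2), (row=2, col=6), (row=3, col=5)
  Distance 4: (row=0, col=1), (row=3, col=4), (row=4, col=5)
  Distance 5: (row=3, col=3), (row=4, col=6)
Total reachable: 14 (grid has 20 open cells total)

Answer: Reachable cells: 14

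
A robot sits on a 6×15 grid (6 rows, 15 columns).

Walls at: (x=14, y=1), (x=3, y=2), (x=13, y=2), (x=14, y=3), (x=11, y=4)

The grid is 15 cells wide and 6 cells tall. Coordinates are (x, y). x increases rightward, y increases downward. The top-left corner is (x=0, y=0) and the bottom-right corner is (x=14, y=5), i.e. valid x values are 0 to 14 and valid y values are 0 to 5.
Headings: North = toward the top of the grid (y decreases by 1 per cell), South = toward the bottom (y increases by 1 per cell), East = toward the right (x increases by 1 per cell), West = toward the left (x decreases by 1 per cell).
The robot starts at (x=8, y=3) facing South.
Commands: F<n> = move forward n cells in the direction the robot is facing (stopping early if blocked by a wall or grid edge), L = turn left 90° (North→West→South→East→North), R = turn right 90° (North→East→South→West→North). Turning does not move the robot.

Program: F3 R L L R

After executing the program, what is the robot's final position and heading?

Start: (x=8, y=3), facing South
  F3: move forward 2/3 (blocked), now at (x=8, y=5)
  R: turn right, now facing West
  L: turn left, now facing South
  L: turn left, now facing East
  R: turn right, now facing South
Final: (x=8, y=5), facing South

Answer: Final position: (x=8, y=5), facing South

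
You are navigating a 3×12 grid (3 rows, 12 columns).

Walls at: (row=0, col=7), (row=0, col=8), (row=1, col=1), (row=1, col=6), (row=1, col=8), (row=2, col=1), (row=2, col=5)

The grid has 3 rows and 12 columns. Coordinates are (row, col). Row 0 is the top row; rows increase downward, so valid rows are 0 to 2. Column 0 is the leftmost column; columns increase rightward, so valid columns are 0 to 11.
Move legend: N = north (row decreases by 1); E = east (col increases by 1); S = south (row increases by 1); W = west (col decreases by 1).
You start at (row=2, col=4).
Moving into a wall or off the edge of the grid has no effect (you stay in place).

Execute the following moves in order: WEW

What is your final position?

Answer: Final position: (row=2, col=3)

Derivation:
Start: (row=2, col=4)
  W (west): (row=2, col=4) -> (row=2, col=3)
  E (east): (row=2, col=3) -> (row=2, col=4)
  W (west): (row=2, col=4) -> (row=2, col=3)
Final: (row=2, col=3)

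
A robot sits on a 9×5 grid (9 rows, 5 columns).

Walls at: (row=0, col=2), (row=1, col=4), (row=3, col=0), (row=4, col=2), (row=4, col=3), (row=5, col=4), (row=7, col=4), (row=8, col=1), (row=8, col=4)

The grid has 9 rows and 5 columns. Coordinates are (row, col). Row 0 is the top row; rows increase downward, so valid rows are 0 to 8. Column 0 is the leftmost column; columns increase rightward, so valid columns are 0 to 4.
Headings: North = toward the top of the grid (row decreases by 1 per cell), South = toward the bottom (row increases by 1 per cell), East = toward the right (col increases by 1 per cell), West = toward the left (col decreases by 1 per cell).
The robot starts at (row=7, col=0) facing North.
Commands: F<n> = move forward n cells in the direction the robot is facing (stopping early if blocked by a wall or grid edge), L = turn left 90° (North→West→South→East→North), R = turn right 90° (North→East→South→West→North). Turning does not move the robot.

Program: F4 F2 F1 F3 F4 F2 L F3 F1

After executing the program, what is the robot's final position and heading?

Start: (row=7, col=0), facing North
  F4: move forward 3/4 (blocked), now at (row=4, col=0)
  F2: move forward 0/2 (blocked), now at (row=4, col=0)
  F1: move forward 0/1 (blocked), now at (row=4, col=0)
  F3: move forward 0/3 (blocked), now at (row=4, col=0)
  F4: move forward 0/4 (blocked), now at (row=4, col=0)
  F2: move forward 0/2 (blocked), now at (row=4, col=0)
  L: turn left, now facing West
  F3: move forward 0/3 (blocked), now at (row=4, col=0)
  F1: move forward 0/1 (blocked), now at (row=4, col=0)
Final: (row=4, col=0), facing West

Answer: Final position: (row=4, col=0), facing West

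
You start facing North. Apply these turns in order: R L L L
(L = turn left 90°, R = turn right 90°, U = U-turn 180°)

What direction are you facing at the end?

Start: North
  R (right (90° clockwise)) -> East
  L (left (90° counter-clockwise)) -> North
  L (left (90° counter-clockwise)) -> West
  L (left (90° counter-clockwise)) -> South
Final: South

Answer: Final heading: South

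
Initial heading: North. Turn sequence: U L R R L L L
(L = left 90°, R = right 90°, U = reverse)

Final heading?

Start: North
  U (U-turn (180°)) -> South
  L (left (90° counter-clockwise)) -> East
  R (right (90° clockwise)) -> South
  R (right (90° clockwise)) -> West
  L (left (90° counter-clockwise)) -> South
  L (left (90° counter-clockwise)) -> East
  L (left (90° counter-clockwise)) -> North
Final: North

Answer: Final heading: North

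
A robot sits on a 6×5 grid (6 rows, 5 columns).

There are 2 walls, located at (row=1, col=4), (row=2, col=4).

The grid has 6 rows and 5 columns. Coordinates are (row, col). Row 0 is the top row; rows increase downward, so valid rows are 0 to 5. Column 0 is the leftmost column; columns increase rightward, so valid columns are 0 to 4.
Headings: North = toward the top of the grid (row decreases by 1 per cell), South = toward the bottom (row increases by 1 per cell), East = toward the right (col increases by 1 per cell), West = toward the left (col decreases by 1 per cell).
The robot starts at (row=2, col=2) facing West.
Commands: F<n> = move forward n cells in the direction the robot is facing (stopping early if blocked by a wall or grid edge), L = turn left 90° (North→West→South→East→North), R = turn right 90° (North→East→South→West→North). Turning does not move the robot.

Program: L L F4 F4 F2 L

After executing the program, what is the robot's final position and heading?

Start: (row=2, col=2), facing West
  L: turn left, now facing South
  L: turn left, now facing East
  F4: move forward 1/4 (blocked), now at (row=2, col=3)
  F4: move forward 0/4 (blocked), now at (row=2, col=3)
  F2: move forward 0/2 (blocked), now at (row=2, col=3)
  L: turn left, now facing North
Final: (row=2, col=3), facing North

Answer: Final position: (row=2, col=3), facing North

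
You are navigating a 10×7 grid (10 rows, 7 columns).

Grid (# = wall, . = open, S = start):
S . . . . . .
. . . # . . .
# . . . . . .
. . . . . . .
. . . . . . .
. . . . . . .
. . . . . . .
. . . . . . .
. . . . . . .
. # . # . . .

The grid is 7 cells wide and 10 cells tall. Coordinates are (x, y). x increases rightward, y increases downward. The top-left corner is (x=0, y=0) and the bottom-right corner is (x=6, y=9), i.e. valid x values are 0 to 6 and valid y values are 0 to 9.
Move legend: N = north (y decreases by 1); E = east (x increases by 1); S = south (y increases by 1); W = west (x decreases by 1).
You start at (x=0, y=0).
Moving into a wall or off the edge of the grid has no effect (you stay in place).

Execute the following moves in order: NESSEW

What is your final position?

Answer: Final position: (x=1, y=2)

Derivation:
Start: (x=0, y=0)
  N (north): blocked, stay at (x=0, y=0)
  E (east): (x=0, y=0) -> (x=1, y=0)
  S (south): (x=1, y=0) -> (x=1, y=1)
  S (south): (x=1, y=1) -> (x=1, y=2)
  E (east): (x=1, y=2) -> (x=2, y=2)
  W (west): (x=2, y=2) -> (x=1, y=2)
Final: (x=1, y=2)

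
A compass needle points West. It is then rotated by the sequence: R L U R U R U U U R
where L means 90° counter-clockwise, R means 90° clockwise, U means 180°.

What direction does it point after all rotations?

Answer: Final heading: North

Derivation:
Start: West
  R (right (90° clockwise)) -> North
  L (left (90° counter-clockwise)) -> West
  U (U-turn (180°)) -> East
  R (right (90° clockwise)) -> South
  U (U-turn (180°)) -> North
  R (right (90° clockwise)) -> East
  U (U-turn (180°)) -> West
  U (U-turn (180°)) -> East
  U (U-turn (180°)) -> West
  R (right (90° clockwise)) -> North
Final: North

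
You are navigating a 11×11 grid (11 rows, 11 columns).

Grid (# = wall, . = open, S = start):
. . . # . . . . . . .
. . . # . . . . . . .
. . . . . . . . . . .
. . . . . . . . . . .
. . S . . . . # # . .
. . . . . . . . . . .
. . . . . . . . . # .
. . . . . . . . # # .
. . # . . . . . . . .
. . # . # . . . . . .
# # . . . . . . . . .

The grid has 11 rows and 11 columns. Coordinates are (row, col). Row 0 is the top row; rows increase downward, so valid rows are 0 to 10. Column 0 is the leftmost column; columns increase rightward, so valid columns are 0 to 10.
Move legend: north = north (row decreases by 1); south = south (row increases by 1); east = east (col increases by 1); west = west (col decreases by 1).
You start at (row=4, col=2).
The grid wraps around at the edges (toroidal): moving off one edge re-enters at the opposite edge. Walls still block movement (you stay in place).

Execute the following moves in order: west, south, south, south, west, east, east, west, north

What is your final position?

Answer: Final position: (row=6, col=1)

Derivation:
Start: (row=4, col=2)
  west (west): (row=4, col=2) -> (row=4, col=1)
  south (south): (row=4, col=1) -> (row=5, col=1)
  south (south): (row=5, col=1) -> (row=6, col=1)
  south (south): (row=6, col=1) -> (row=7, col=1)
  west (west): (row=7, col=1) -> (row=7, col=0)
  east (east): (row=7, col=0) -> (row=7, col=1)
  east (east): (row=7, col=1) -> (row=7, col=2)
  west (west): (row=7, col=2) -> (row=7, col=1)
  north (north): (row=7, col=1) -> (row=6, col=1)
Final: (row=6, col=1)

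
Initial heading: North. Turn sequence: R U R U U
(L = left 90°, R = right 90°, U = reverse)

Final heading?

Answer: Final heading: North

Derivation:
Start: North
  R (right (90° clockwise)) -> East
  U (U-turn (180°)) -> West
  R (right (90° clockwise)) -> North
  U (U-turn (180°)) -> South
  U (U-turn (180°)) -> North
Final: North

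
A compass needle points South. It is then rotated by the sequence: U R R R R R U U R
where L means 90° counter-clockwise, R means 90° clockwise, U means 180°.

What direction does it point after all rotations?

Start: South
  U (U-turn (180°)) -> North
  R (right (90° clockwise)) -> East
  R (right (90° clockwise)) -> South
  R (right (90° clockwise)) -> West
  R (right (90° clockwise)) -> North
  R (right (90° clockwise)) -> East
  U (U-turn (180°)) -> West
  U (U-turn (180°)) -> East
  R (right (90° clockwise)) -> South
Final: South

Answer: Final heading: South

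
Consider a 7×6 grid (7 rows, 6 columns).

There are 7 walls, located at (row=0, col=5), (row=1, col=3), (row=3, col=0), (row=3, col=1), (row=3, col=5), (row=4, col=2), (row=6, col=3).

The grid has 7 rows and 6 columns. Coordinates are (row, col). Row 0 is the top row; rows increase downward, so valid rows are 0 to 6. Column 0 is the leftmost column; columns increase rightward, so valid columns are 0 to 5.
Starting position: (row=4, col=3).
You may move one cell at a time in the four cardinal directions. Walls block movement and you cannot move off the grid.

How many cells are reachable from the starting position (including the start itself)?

BFS flood-fill from (row=4, col=3):
  Distance 0: (row=4, col=3)
  Distance 1: (row=3, col=3), (row=4, col=4), (row=5, col=3)
  Distance 2: (row=2, col=3), (row=3, col=2), (row=3, col=4), (row=4, col=5), (row=5, col=2), (row=5, col=4)
  Distance 3: (row=2, col=2), (row=2, col=4), (row=5, col=1), (row=5, col=5), (row=6, col=2), (row=6, col=4)
  Distance 4: (row=1, col=2), (row=1, col=4), (row=2, col=1), (row=2, col=5), (row=4, col=1), (row=5, col=0), (row=6, col=1), (row=6, col=5)
  Distance 5: (row=0, col=2), (row=0, col=4), (row=1, col=1), (row=1, col=5), (row=2, col=0), (row=4, col=0), (row=6, col=0)
  Distance 6: (row=0, col=1), (row=0, col=3), (row=1, col=0)
  Distance 7: (row=0, col=0)
Total reachable: 35 (grid has 35 open cells total)

Answer: Reachable cells: 35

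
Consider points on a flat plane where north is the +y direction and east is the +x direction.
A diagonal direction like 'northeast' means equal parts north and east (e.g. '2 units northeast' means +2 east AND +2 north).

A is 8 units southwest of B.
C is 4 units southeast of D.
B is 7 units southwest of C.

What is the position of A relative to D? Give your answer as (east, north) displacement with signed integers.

Place D at the origin (east=0, north=0).
  C is 4 units southeast of D: delta (east=+4, north=-4); C at (east=4, north=-4).
  B is 7 units southwest of C: delta (east=-7, north=-7); B at (east=-3, north=-11).
  A is 8 units southwest of B: delta (east=-8, north=-8); A at (east=-11, north=-19).
Therefore A relative to D: (east=-11, north=-19).

Answer: A is at (east=-11, north=-19) relative to D.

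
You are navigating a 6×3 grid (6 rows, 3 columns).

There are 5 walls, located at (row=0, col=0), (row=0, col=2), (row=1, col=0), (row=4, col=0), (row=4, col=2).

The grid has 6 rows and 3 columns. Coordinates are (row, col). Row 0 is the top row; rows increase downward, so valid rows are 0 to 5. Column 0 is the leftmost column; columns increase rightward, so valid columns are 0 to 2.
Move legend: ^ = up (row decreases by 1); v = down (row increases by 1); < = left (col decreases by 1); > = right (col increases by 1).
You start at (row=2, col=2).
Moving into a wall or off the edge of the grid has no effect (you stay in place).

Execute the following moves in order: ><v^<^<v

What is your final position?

Start: (row=2, col=2)
  > (right): blocked, stay at (row=2, col=2)
  < (left): (row=2, col=2) -> (row=2, col=1)
  v (down): (row=2, col=1) -> (row=3, col=1)
  ^ (up): (row=3, col=1) -> (row=2, col=1)
  < (left): (row=2, col=1) -> (row=2, col=0)
  ^ (up): blocked, stay at (row=2, col=0)
  < (left): blocked, stay at (row=2, col=0)
  v (down): (row=2, col=0) -> (row=3, col=0)
Final: (row=3, col=0)

Answer: Final position: (row=3, col=0)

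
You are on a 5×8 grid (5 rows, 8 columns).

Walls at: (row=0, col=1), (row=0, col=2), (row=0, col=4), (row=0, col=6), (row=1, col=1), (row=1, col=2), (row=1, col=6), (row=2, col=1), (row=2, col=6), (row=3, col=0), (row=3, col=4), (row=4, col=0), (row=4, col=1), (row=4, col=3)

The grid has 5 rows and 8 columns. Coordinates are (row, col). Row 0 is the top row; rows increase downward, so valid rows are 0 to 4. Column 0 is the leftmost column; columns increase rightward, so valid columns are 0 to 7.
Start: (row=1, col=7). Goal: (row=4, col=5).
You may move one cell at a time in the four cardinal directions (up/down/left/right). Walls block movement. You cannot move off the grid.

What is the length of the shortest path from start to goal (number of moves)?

BFS from (row=1, col=7) until reaching (row=4, col=5):
  Distance 0: (row=1, col=7)
  Distance 1: (row=0, col=7), (row=2, col=7)
  Distance 2: (row=3, col=7)
  Distance 3: (row=3, col=6), (row=4, col=7)
  Distance 4: (row=3, col=5), (row=4, col=6)
  Distance 5: (row=2, col=5), (row=4, col=5)  <- goal reached here
One shortest path (5 moves): (row=1, col=7) -> (row=2, col=7) -> (row=3, col=7) -> (row=3, col=6) -> (row=3, col=5) -> (row=4, col=5)

Answer: Shortest path length: 5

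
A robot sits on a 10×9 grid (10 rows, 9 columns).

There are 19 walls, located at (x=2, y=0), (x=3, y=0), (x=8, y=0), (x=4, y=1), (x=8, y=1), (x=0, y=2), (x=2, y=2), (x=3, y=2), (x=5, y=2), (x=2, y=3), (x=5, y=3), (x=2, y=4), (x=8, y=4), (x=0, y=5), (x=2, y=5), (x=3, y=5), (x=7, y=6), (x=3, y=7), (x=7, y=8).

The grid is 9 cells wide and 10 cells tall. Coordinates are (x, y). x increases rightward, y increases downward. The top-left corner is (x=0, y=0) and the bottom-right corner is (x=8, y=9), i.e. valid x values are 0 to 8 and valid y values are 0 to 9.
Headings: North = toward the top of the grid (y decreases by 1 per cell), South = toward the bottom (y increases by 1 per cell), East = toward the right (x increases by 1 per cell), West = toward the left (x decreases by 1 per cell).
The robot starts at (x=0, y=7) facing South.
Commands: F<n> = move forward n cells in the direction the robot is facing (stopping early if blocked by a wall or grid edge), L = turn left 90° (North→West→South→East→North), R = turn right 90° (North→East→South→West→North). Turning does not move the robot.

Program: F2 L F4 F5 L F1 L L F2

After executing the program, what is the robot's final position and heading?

Answer: Final position: (x=8, y=9), facing South

Derivation:
Start: (x=0, y=7), facing South
  F2: move forward 2, now at (x=0, y=9)
  L: turn left, now facing East
  F4: move forward 4, now at (x=4, y=9)
  F5: move forward 4/5 (blocked), now at (x=8, y=9)
  L: turn left, now facing North
  F1: move forward 1, now at (x=8, y=8)
  L: turn left, now facing West
  L: turn left, now facing South
  F2: move forward 1/2 (blocked), now at (x=8, y=9)
Final: (x=8, y=9), facing South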